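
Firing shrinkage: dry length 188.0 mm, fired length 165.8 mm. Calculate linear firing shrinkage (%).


FS = (188.0 - 165.8) / 188.0 * 100 = 11.81%

11.81


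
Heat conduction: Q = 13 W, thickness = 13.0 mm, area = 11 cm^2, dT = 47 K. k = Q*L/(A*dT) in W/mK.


k = 13*13.0/1000/(11/10000*47) = 3.27 W/mK

3.27


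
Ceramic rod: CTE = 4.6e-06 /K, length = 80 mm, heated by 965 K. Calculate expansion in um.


dL = 4.6e-06 * 80 * 965 * 1000 = 355.12 um

355.12


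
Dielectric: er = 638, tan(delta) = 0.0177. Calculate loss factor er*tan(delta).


Loss = 638 * 0.0177 = 11.293

11.293


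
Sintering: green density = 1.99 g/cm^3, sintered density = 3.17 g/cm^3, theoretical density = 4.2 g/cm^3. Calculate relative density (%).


Relative = 3.17 / 4.2 * 100 = 75.5%

75.5


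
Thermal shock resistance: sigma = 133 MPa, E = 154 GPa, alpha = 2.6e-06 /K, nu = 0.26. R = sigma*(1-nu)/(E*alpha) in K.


R = 133*(1-0.26)/(154*1000*2.6e-06) = 246 K

246


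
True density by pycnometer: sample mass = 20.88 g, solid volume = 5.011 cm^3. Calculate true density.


TD = 20.88 / 5.011 = 4.167 g/cm^3

4.167


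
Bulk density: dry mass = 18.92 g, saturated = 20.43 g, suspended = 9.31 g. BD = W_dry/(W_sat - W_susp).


BD = 18.92 / (20.43 - 9.31) = 18.92 / 11.12 = 1.701 g/cm^3

1.701


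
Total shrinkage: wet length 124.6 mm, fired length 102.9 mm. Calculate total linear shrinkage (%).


TS = (124.6 - 102.9) / 124.6 * 100 = 17.42%

17.42


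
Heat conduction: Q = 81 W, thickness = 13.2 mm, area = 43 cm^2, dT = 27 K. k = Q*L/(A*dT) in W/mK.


k = 81*13.2/1000/(43/10000*27) = 9.21 W/mK

9.21


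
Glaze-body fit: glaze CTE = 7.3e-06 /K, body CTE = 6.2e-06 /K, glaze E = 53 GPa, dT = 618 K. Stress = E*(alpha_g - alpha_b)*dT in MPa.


Stress = 53*1000*(7.3e-06 - 6.2e-06)*618 = 36.0 MPa

36.0


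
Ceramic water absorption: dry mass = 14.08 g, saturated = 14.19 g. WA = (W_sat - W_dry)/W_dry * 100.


WA = (14.19 - 14.08) / 14.08 * 100 = 0.78%

0.78


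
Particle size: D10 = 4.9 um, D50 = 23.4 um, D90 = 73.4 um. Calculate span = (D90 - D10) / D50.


Span = (73.4 - 4.9) / 23.4 = 68.5 / 23.4 = 2.927

2.927


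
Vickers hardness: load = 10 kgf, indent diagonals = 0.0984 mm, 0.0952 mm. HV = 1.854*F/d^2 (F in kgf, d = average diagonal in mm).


d_avg = (0.0984+0.0952)/2 = 0.0968 mm
HV = 1.854*10/0.0968^2 = 1979

1979


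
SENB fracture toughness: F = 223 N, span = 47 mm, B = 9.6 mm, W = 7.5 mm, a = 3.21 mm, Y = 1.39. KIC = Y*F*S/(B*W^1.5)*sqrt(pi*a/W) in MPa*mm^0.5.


KIC = 1.39*223*47/(9.6*7.5^1.5)*sqrt(pi*3.21/7.5) = 85.67

85.67


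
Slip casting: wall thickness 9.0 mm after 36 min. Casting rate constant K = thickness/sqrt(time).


K = 9.0 / sqrt(36) = 9.0 / 6.0 = 1.5 mm/min^0.5

1.5


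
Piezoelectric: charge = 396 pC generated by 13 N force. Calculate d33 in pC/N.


d33 = 396 / 13 = 30.5 pC/N

30.5


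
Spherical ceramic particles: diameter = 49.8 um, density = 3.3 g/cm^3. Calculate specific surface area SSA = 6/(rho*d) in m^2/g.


SSA = 6 / (3.3 * 49.8) = 0.037 m^2/g

0.037


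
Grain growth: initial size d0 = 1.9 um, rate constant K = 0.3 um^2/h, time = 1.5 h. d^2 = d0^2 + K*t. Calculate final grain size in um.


d^2 = 1.9^2 + 0.3*1.5 = 4.06
d = sqrt(4.06) = 2.01 um

2.01


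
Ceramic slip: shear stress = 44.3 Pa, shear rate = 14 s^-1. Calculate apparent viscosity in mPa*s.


eta = tau/gamma * 1000 = 44.3/14 * 1000 = 3164.3 mPa*s

3164.3


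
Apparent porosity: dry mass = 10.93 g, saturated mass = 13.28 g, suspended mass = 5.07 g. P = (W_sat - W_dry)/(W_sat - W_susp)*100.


P = (13.28 - 10.93) / (13.28 - 5.07) * 100 = 2.35 / 8.21 * 100 = 28.6%

28.6


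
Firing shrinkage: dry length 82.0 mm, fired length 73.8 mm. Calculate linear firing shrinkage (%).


FS = (82.0 - 73.8) / 82.0 * 100 = 10.0%

10.0


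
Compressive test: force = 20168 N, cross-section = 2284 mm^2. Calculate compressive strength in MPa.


CS = 20168 / 2284 = 8.8 MPa

8.8


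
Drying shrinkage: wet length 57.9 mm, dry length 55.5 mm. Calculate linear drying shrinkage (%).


DS = (57.9 - 55.5) / 57.9 * 100 = 4.15%

4.15


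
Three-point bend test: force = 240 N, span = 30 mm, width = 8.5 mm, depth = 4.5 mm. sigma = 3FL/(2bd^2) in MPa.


sigma = 3*240*30/(2*8.5*4.5^2) = 62.7 MPa

62.7


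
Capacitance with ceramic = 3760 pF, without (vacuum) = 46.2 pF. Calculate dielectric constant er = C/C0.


er = 3760 / 46.2 = 81.39

81.39


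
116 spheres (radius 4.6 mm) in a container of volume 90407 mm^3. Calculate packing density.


V_sphere = 4/3*pi*4.6^3 = 407.7201 mm^3
Total V = 116*407.7201 = 47295.5316 mm^3
PD = 47295.5316 / 90407 = 0.523

0.523


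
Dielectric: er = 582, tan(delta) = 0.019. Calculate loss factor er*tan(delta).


Loss = 582 * 0.019 = 11.058

11.058


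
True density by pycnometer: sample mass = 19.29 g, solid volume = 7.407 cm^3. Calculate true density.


TD = 19.29 / 7.407 = 2.604 g/cm^3

2.604


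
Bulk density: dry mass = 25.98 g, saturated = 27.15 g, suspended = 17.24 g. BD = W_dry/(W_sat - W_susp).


BD = 25.98 / (27.15 - 17.24) = 25.98 / 9.91 = 2.622 g/cm^3

2.622


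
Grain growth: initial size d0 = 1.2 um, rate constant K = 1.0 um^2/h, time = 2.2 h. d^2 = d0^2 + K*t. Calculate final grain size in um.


d^2 = 1.2^2 + 1.0*2.2 = 3.64
d = sqrt(3.64) = 1.91 um

1.91


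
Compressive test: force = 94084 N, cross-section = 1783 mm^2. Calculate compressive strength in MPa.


CS = 94084 / 1783 = 52.8 MPa

52.8


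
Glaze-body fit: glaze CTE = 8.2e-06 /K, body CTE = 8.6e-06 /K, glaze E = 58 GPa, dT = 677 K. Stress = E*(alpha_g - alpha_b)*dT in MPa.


Stress = 58*1000*(8.2e-06 - 8.6e-06)*677 = -15.7 MPa

-15.7


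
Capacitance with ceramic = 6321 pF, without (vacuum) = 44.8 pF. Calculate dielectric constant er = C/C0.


er = 6321 / 44.8 = 141.09

141.09


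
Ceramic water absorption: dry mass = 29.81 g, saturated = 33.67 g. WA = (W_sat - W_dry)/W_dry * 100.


WA = (33.67 - 29.81) / 29.81 * 100 = 12.95%

12.95


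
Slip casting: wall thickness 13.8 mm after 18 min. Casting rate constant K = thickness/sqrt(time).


K = 13.8 / sqrt(18) = 13.8 / 4.2426 = 3.253 mm/min^0.5

3.253


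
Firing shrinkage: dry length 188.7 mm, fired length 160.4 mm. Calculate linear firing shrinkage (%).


FS = (188.7 - 160.4) / 188.7 * 100 = 15.0%

15.0


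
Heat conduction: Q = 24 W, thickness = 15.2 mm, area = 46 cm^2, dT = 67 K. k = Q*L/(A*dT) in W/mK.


k = 24*15.2/1000/(46/10000*67) = 1.18 W/mK

1.18


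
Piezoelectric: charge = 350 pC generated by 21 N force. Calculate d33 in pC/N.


d33 = 350 / 21 = 16.7 pC/N

16.7


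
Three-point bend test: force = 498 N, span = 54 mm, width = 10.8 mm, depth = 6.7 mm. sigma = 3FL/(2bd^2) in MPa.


sigma = 3*498*54/(2*10.8*6.7^2) = 83.2 MPa

83.2


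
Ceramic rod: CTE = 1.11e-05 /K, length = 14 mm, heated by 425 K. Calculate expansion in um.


dL = 1.11e-05 * 14 * 425 * 1000 = 66.045 um

66.045


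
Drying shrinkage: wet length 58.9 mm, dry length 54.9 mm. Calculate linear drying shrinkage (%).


DS = (58.9 - 54.9) / 58.9 * 100 = 6.79%

6.79


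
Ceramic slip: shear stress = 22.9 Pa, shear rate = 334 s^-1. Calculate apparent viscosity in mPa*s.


eta = tau/gamma * 1000 = 22.9/334 * 1000 = 68.6 mPa*s

68.6


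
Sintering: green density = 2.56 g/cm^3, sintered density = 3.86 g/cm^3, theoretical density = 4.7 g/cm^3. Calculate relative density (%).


Relative = 3.86 / 4.7 * 100 = 82.1%

82.1


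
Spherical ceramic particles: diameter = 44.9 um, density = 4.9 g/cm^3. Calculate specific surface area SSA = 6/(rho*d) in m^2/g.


SSA = 6 / (4.9 * 44.9) = 0.027 m^2/g

0.027


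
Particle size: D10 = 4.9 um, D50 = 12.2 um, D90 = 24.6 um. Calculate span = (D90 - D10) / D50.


Span = (24.6 - 4.9) / 12.2 = 19.7 / 12.2 = 1.615

1.615


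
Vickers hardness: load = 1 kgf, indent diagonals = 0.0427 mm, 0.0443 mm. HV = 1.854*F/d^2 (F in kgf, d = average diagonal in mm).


d_avg = (0.0427+0.0443)/2 = 0.0435 mm
HV = 1.854*1/0.0435^2 = 980

980


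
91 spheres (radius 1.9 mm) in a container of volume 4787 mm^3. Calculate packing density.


V_sphere = 4/3*pi*1.9^3 = 28.7309 mm^3
Total V = 91*28.7309 = 2614.5119 mm^3
PD = 2614.5119 / 4787 = 0.546

0.546


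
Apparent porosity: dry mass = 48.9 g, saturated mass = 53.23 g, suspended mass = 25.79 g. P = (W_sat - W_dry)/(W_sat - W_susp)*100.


P = (53.23 - 48.9) / (53.23 - 25.79) * 100 = 4.33 / 27.44 * 100 = 15.8%

15.8


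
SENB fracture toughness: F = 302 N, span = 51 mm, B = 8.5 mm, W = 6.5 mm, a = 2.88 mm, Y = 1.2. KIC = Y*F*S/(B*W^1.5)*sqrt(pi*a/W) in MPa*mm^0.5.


KIC = 1.2*302*51/(8.5*6.5^1.5)*sqrt(pi*2.88/6.5) = 154.8

154.8


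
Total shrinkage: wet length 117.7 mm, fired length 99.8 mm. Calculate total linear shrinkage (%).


TS = (117.7 - 99.8) / 117.7 * 100 = 15.21%

15.21


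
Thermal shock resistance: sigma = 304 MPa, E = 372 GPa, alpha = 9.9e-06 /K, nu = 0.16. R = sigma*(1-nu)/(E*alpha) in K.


R = 304*(1-0.16)/(372*1000*9.9e-06) = 69 K

69


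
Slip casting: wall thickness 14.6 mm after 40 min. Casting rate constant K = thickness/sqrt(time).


K = 14.6 / sqrt(40) = 14.6 / 6.3246 = 2.308 mm/min^0.5

2.308


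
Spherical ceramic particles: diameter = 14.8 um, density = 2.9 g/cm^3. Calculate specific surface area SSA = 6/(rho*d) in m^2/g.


SSA = 6 / (2.9 * 14.8) = 0.14 m^2/g

0.14


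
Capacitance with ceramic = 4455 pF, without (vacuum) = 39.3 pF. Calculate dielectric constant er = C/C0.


er = 4455 / 39.3 = 113.36

113.36


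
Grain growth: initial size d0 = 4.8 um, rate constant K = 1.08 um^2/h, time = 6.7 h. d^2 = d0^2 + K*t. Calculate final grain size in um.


d^2 = 4.8^2 + 1.08*6.7 = 30.276
d = sqrt(30.276) = 5.5 um

5.5


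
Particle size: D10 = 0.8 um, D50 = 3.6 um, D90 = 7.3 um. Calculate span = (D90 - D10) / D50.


Span = (7.3 - 0.8) / 3.6 = 6.5 / 3.6 = 1.806

1.806


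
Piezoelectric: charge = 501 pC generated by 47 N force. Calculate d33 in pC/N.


d33 = 501 / 47 = 10.7 pC/N

10.7


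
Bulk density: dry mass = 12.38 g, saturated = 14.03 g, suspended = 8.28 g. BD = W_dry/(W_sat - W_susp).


BD = 12.38 / (14.03 - 8.28) = 12.38 / 5.75 = 2.153 g/cm^3

2.153


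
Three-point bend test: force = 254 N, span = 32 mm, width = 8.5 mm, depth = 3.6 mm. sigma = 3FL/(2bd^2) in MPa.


sigma = 3*254*32/(2*8.5*3.6^2) = 110.7 MPa

110.7


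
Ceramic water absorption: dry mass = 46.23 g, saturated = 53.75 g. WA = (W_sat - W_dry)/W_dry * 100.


WA = (53.75 - 46.23) / 46.23 * 100 = 16.27%

16.27


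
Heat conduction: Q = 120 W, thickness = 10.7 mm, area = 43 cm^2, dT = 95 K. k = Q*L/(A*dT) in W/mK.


k = 120*10.7/1000/(43/10000*95) = 3.14 W/mK

3.14


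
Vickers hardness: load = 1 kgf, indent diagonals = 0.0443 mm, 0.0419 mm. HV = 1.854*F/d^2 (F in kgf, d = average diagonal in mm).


d_avg = (0.0443+0.0419)/2 = 0.0431 mm
HV = 1.854*1/0.0431^2 = 998

998


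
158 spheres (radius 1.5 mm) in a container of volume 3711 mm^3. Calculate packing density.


V_sphere = 4/3*pi*1.5^3 = 14.1372 mm^3
Total V = 158*14.1372 = 2233.6776 mm^3
PD = 2233.6776 / 3711 = 0.602

0.602


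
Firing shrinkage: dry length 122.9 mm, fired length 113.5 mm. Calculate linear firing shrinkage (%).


FS = (122.9 - 113.5) / 122.9 * 100 = 7.65%

7.65


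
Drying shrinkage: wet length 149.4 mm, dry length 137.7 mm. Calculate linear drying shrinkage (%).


DS = (149.4 - 137.7) / 149.4 * 100 = 7.83%

7.83


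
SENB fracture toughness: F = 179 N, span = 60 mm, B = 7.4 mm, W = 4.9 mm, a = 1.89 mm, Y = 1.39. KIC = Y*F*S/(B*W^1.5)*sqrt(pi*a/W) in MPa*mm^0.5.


KIC = 1.39*179*60/(7.4*4.9^1.5)*sqrt(pi*1.89/4.9) = 204.74

204.74


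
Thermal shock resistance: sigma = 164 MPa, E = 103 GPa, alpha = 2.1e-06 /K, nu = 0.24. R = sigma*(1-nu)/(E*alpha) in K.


R = 164*(1-0.24)/(103*1000*2.1e-06) = 576 K

576


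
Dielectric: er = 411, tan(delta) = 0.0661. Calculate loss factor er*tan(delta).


Loss = 411 * 0.0661 = 27.167

27.167


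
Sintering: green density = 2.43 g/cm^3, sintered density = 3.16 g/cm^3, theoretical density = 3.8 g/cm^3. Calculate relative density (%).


Relative = 3.16 / 3.8 * 100 = 83.2%

83.2


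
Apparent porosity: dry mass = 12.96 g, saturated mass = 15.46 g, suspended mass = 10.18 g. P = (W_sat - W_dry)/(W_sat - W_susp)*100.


P = (15.46 - 12.96) / (15.46 - 10.18) * 100 = 2.5 / 5.28 * 100 = 47.3%

47.3


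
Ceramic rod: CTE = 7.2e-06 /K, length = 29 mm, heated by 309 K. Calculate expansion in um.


dL = 7.2e-06 * 29 * 309 * 1000 = 64.519 um

64.519


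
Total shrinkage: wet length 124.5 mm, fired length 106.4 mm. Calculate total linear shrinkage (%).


TS = (124.5 - 106.4) / 124.5 * 100 = 14.54%

14.54


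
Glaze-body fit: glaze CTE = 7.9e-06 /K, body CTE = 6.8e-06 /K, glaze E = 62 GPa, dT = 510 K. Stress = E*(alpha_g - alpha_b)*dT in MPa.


Stress = 62*1000*(7.9e-06 - 6.8e-06)*510 = 34.8 MPa

34.8


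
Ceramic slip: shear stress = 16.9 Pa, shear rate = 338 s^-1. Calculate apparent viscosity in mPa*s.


eta = tau/gamma * 1000 = 16.9/338 * 1000 = 50.0 mPa*s

50.0


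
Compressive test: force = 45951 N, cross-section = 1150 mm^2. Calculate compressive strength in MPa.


CS = 45951 / 1150 = 40.0 MPa

40.0


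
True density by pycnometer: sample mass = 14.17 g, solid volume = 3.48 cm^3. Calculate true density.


TD = 14.17 / 3.48 = 4.072 g/cm^3

4.072


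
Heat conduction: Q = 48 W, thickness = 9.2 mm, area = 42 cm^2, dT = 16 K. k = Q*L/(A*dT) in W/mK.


k = 48*9.2/1000/(42/10000*16) = 6.57 W/mK

6.57


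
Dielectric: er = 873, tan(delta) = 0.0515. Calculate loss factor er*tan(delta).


Loss = 873 * 0.0515 = 44.96

44.96


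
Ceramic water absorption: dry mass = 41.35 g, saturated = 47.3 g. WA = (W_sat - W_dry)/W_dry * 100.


WA = (47.3 - 41.35) / 41.35 * 100 = 14.39%

14.39


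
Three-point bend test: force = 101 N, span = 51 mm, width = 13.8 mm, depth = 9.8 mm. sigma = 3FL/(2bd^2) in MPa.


sigma = 3*101*51/(2*13.8*9.8^2) = 5.8 MPa

5.8


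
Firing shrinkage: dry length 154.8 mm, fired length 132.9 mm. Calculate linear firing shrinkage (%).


FS = (154.8 - 132.9) / 154.8 * 100 = 14.15%

14.15


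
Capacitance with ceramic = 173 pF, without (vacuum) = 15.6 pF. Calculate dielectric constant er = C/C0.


er = 173 / 15.6 = 11.09

11.09


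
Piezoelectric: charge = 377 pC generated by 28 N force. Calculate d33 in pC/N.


d33 = 377 / 28 = 13.5 pC/N

13.5


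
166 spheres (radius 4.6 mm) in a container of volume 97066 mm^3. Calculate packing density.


V_sphere = 4/3*pi*4.6^3 = 407.7201 mm^3
Total V = 166*407.7201 = 67681.5366 mm^3
PD = 67681.5366 / 97066 = 0.697

0.697


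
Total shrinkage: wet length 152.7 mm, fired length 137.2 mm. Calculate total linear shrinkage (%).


TS = (152.7 - 137.2) / 152.7 * 100 = 10.15%

10.15


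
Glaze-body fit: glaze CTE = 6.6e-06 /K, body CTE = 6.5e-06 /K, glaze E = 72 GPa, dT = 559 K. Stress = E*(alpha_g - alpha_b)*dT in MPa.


Stress = 72*1000*(6.6e-06 - 6.5e-06)*559 = 4.0 MPa

4.0


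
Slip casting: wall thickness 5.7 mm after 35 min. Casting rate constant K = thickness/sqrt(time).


K = 5.7 / sqrt(35) = 5.7 / 5.9161 = 0.963 mm/min^0.5

0.963


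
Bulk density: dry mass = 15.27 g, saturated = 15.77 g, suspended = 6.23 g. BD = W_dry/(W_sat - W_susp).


BD = 15.27 / (15.77 - 6.23) = 15.27 / 9.54 = 1.601 g/cm^3

1.601


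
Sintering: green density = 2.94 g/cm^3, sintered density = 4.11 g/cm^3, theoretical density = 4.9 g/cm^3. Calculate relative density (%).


Relative = 4.11 / 4.9 * 100 = 83.9%

83.9


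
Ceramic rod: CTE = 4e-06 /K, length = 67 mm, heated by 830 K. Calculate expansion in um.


dL = 4e-06 * 67 * 830 * 1000 = 222.44 um

222.44


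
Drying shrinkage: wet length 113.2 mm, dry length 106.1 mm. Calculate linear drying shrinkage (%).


DS = (113.2 - 106.1) / 113.2 * 100 = 6.27%

6.27


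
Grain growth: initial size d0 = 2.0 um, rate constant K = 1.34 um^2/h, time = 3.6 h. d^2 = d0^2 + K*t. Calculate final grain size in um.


d^2 = 2.0^2 + 1.34*3.6 = 8.824
d = sqrt(8.824) = 2.97 um

2.97


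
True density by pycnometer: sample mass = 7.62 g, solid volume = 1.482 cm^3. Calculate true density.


TD = 7.62 / 1.482 = 5.142 g/cm^3

5.142


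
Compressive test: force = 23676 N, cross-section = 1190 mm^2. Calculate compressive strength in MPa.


CS = 23676 / 1190 = 19.9 MPa

19.9


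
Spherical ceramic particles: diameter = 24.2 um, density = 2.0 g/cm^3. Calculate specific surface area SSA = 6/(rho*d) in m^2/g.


SSA = 6 / (2.0 * 24.2) = 0.124 m^2/g

0.124


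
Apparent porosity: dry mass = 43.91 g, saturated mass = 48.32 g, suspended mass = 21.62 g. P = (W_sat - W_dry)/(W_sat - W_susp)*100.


P = (48.32 - 43.91) / (48.32 - 21.62) * 100 = 4.41 / 26.7 * 100 = 16.5%

16.5


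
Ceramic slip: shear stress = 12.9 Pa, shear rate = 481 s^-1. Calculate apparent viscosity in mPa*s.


eta = tau/gamma * 1000 = 12.9/481 * 1000 = 26.8 mPa*s

26.8


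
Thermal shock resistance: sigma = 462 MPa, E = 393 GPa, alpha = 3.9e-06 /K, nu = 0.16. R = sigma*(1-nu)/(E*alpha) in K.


R = 462*(1-0.16)/(393*1000*3.9e-06) = 253 K

253


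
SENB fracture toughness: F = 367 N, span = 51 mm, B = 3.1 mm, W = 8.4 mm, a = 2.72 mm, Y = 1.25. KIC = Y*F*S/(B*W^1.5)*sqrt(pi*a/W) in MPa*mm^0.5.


KIC = 1.25*367*51/(3.1*8.4^1.5)*sqrt(pi*2.72/8.4) = 312.67

312.67


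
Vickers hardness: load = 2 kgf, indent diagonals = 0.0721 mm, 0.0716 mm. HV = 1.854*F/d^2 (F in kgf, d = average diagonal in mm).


d_avg = (0.0721+0.0716)/2 = 0.07185 mm
HV = 1.854*2/0.07185^2 = 718

718


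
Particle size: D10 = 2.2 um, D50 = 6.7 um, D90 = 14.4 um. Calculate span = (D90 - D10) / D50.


Span = (14.4 - 2.2) / 6.7 = 12.2 / 6.7 = 1.821

1.821


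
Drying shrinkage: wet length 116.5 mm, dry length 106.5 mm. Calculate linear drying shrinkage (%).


DS = (116.5 - 106.5) / 116.5 * 100 = 8.58%

8.58


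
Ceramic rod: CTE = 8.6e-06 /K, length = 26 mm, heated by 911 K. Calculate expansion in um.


dL = 8.6e-06 * 26 * 911 * 1000 = 203.7 um

203.7


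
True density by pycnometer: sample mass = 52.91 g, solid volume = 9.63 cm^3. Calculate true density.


TD = 52.91 / 9.63 = 5.494 g/cm^3

5.494


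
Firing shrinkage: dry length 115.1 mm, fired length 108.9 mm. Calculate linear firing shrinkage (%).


FS = (115.1 - 108.9) / 115.1 * 100 = 5.39%

5.39


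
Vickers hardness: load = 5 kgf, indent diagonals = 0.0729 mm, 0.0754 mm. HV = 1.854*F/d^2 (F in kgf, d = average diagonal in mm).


d_avg = (0.0729+0.0754)/2 = 0.07415 mm
HV = 1.854*5/0.07415^2 = 1686

1686


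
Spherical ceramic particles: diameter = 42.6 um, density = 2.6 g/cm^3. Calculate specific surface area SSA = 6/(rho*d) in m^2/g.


SSA = 6 / (2.6 * 42.6) = 0.054 m^2/g

0.054


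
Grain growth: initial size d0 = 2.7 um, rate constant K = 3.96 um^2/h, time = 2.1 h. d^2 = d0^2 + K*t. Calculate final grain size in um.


d^2 = 2.7^2 + 3.96*2.1 = 15.606
d = sqrt(15.606) = 3.95 um

3.95


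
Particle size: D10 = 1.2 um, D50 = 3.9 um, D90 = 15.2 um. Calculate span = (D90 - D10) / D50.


Span = (15.2 - 1.2) / 3.9 = 14.0 / 3.9 = 3.59

3.59


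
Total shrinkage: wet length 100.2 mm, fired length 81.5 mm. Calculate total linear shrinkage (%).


TS = (100.2 - 81.5) / 100.2 * 100 = 18.66%

18.66


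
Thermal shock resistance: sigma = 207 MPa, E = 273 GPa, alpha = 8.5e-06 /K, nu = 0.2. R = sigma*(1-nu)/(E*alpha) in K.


R = 207*(1-0.2)/(273*1000*8.5e-06) = 71 K

71


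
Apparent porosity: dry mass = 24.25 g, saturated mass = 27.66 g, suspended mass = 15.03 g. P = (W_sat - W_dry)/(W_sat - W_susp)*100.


P = (27.66 - 24.25) / (27.66 - 15.03) * 100 = 3.41 / 12.63 * 100 = 27.0%

27.0


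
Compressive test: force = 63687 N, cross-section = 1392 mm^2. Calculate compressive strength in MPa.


CS = 63687 / 1392 = 45.8 MPa

45.8


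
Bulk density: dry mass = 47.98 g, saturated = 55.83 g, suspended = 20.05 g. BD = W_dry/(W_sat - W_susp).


BD = 47.98 / (55.83 - 20.05) = 47.98 / 35.78 = 1.341 g/cm^3

1.341


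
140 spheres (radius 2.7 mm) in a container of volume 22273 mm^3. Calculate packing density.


V_sphere = 4/3*pi*2.7^3 = 82.448 mm^3
Total V = 140*82.448 = 11542.72 mm^3
PD = 11542.72 / 22273 = 0.518

0.518


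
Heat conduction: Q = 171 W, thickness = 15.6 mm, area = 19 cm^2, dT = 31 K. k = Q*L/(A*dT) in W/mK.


k = 171*15.6/1000/(19/10000*31) = 45.29 W/mK

45.29


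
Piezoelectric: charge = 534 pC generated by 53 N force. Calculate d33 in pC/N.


d33 = 534 / 53 = 10.1 pC/N

10.1


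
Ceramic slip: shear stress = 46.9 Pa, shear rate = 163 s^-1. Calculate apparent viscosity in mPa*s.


eta = tau/gamma * 1000 = 46.9/163 * 1000 = 287.7 mPa*s

287.7


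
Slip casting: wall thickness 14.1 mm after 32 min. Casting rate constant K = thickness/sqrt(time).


K = 14.1 / sqrt(32) = 14.1 / 5.6569 = 2.493 mm/min^0.5

2.493


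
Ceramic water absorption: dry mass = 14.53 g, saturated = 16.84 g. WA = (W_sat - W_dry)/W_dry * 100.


WA = (16.84 - 14.53) / 14.53 * 100 = 15.9%

15.9


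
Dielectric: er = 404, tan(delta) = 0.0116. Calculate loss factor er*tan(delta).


Loss = 404 * 0.0116 = 4.686

4.686


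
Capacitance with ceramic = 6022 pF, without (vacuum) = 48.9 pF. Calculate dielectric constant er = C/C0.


er = 6022 / 48.9 = 123.15

123.15


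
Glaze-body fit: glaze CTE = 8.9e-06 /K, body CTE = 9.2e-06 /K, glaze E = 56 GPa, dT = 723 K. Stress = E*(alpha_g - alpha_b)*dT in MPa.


Stress = 56*1000*(8.9e-06 - 9.2e-06)*723 = -12.1 MPa

-12.1


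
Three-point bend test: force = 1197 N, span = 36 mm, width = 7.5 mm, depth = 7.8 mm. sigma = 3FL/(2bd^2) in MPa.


sigma = 3*1197*36/(2*7.5*7.8^2) = 141.7 MPa

141.7


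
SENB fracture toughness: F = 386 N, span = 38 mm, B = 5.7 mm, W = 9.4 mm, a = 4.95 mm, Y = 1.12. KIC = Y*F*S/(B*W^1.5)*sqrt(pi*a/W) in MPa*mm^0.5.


KIC = 1.12*386*38/(5.7*9.4^1.5)*sqrt(pi*4.95/9.4) = 128.63

128.63


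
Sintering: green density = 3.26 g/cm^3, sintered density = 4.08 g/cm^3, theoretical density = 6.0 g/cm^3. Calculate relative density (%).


Relative = 4.08 / 6.0 * 100 = 68.0%

68.0


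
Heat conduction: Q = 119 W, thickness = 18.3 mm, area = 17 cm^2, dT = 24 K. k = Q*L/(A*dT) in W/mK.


k = 119*18.3/1000/(17/10000*24) = 53.38 W/mK

53.38


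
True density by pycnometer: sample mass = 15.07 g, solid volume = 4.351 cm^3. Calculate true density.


TD = 15.07 / 4.351 = 3.464 g/cm^3

3.464


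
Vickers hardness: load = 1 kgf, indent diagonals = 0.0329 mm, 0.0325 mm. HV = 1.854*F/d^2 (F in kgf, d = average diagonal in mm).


d_avg = (0.0329+0.0325)/2 = 0.0327 mm
HV = 1.854*1/0.0327^2 = 1734

1734


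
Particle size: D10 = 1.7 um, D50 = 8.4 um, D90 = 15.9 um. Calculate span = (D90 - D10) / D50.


Span = (15.9 - 1.7) / 8.4 = 14.2 / 8.4 = 1.69

1.69


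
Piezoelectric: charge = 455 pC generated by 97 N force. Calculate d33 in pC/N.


d33 = 455 / 97 = 4.7 pC/N

4.7


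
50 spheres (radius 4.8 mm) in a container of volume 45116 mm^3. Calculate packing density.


V_sphere = 4/3*pi*4.8^3 = 463.2467 mm^3
Total V = 50*463.2467 = 23162.335 mm^3
PD = 23162.335 / 45116 = 0.513

0.513


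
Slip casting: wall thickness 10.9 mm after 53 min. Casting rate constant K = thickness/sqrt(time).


K = 10.9 / sqrt(53) = 10.9 / 7.2801 = 1.497 mm/min^0.5

1.497


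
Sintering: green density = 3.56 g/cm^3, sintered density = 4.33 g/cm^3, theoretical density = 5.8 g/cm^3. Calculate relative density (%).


Relative = 4.33 / 5.8 * 100 = 74.7%

74.7


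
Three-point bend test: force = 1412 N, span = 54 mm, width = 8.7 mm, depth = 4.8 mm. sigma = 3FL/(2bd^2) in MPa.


sigma = 3*1412*54/(2*8.7*4.8^2) = 570.6 MPa

570.6


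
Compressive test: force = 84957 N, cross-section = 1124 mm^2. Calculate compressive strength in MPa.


CS = 84957 / 1124 = 75.6 MPa

75.6


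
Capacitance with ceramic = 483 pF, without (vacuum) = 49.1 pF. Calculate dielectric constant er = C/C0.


er = 483 / 49.1 = 9.84

9.84


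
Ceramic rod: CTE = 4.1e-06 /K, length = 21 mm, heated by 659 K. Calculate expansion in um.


dL = 4.1e-06 * 21 * 659 * 1000 = 56.74 um

56.74


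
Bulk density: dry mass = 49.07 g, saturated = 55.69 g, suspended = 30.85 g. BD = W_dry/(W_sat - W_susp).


BD = 49.07 / (55.69 - 30.85) = 49.07 / 24.84 = 1.975 g/cm^3

1.975


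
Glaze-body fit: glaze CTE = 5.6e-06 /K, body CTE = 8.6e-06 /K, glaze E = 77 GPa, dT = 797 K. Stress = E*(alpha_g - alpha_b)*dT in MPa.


Stress = 77*1000*(5.6e-06 - 8.6e-06)*797 = -184.1 MPa

-184.1


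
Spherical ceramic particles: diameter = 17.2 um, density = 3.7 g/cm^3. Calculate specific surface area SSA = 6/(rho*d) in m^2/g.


SSA = 6 / (3.7 * 17.2) = 0.094 m^2/g

0.094


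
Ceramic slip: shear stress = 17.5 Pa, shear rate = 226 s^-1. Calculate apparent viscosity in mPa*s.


eta = tau/gamma * 1000 = 17.5/226 * 1000 = 77.4 mPa*s

77.4


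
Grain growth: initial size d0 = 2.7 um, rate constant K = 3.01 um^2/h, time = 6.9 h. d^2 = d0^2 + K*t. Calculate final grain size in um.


d^2 = 2.7^2 + 3.01*6.9 = 28.059
d = sqrt(28.059) = 5.3 um

5.3


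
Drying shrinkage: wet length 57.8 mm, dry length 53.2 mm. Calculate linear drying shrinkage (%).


DS = (57.8 - 53.2) / 57.8 * 100 = 7.96%

7.96


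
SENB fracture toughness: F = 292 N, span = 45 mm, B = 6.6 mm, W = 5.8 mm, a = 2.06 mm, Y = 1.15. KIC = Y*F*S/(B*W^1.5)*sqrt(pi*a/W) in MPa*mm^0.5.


KIC = 1.15*292*45/(6.6*5.8^1.5)*sqrt(pi*2.06/5.8) = 173.14

173.14


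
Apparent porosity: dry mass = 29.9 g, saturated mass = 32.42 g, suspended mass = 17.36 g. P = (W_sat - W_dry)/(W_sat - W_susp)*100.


P = (32.42 - 29.9) / (32.42 - 17.36) * 100 = 2.52 / 15.06 * 100 = 16.7%

16.7


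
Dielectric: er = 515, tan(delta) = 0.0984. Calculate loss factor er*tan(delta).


Loss = 515 * 0.0984 = 50.676

50.676


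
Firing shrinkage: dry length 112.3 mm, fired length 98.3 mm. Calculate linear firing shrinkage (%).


FS = (112.3 - 98.3) / 112.3 * 100 = 12.47%

12.47


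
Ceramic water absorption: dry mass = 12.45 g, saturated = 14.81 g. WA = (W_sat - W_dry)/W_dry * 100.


WA = (14.81 - 12.45) / 12.45 * 100 = 18.96%

18.96


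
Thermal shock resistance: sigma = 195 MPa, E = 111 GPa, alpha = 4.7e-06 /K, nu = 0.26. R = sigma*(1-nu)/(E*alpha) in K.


R = 195*(1-0.26)/(111*1000*4.7e-06) = 277 K

277


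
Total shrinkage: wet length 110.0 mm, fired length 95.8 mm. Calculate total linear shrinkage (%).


TS = (110.0 - 95.8) / 110.0 * 100 = 12.91%

12.91


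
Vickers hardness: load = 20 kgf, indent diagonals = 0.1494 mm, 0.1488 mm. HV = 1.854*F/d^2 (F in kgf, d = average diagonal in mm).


d_avg = (0.1494+0.1488)/2 = 0.1491 mm
HV = 1.854*20/0.1491^2 = 1668

1668


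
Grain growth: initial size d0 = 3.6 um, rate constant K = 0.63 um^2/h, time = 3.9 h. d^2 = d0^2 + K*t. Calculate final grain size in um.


d^2 = 3.6^2 + 0.63*3.9 = 15.417
d = sqrt(15.417) = 3.93 um

3.93


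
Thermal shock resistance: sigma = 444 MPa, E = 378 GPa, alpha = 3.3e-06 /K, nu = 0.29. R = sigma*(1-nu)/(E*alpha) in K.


R = 444*(1-0.29)/(378*1000*3.3e-06) = 253 K

253


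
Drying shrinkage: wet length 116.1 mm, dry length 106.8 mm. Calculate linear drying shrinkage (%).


DS = (116.1 - 106.8) / 116.1 * 100 = 8.01%

8.01


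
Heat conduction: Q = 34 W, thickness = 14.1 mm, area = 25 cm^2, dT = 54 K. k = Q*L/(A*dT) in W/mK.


k = 34*14.1/1000/(25/10000*54) = 3.55 W/mK

3.55


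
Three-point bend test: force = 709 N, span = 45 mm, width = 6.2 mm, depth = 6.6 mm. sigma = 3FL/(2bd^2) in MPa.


sigma = 3*709*45/(2*6.2*6.6^2) = 177.2 MPa

177.2


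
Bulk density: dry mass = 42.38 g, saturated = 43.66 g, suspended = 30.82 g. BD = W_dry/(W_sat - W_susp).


BD = 42.38 / (43.66 - 30.82) = 42.38 / 12.84 = 3.301 g/cm^3

3.301


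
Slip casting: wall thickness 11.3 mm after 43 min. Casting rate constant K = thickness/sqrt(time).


K = 11.3 / sqrt(43) = 11.3 / 6.5574 = 1.723 mm/min^0.5

1.723


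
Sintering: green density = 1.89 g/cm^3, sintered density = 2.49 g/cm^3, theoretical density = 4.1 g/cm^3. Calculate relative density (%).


Relative = 2.49 / 4.1 * 100 = 60.7%

60.7


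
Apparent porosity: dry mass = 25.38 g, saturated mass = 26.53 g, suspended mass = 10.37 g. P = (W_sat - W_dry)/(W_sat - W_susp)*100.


P = (26.53 - 25.38) / (26.53 - 10.37) * 100 = 1.15 / 16.16 * 100 = 7.1%

7.1


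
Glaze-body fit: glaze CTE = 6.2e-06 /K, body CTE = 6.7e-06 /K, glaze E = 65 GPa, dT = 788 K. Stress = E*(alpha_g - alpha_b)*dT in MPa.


Stress = 65*1000*(6.2e-06 - 6.7e-06)*788 = -25.6 MPa

-25.6


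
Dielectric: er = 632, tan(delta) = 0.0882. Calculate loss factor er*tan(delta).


Loss = 632 * 0.0882 = 55.742

55.742


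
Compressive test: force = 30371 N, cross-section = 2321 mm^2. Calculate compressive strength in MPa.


CS = 30371 / 2321 = 13.1 MPa

13.1


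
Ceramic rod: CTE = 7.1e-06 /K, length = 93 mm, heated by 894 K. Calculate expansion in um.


dL = 7.1e-06 * 93 * 894 * 1000 = 590.308 um

590.308


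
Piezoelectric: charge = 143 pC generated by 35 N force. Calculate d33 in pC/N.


d33 = 143 / 35 = 4.1 pC/N

4.1


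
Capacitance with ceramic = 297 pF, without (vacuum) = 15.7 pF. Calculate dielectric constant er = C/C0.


er = 297 / 15.7 = 18.92

18.92


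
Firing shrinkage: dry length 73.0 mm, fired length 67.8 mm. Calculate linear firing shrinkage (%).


FS = (73.0 - 67.8) / 73.0 * 100 = 7.12%

7.12


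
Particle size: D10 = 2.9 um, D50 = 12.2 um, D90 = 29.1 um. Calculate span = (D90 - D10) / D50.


Span = (29.1 - 2.9) / 12.2 = 26.2 / 12.2 = 2.148

2.148


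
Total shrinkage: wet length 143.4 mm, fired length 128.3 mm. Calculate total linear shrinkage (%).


TS = (143.4 - 128.3) / 143.4 * 100 = 10.53%

10.53


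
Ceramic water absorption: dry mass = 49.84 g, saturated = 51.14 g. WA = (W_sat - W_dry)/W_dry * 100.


WA = (51.14 - 49.84) / 49.84 * 100 = 2.61%

2.61


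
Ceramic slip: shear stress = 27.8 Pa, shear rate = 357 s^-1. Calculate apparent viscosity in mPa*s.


eta = tau/gamma * 1000 = 27.8/357 * 1000 = 77.9 mPa*s

77.9


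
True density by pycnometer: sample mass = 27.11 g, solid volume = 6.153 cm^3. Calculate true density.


TD = 27.11 / 6.153 = 4.406 g/cm^3

4.406


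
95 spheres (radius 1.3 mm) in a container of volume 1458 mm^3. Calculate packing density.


V_sphere = 4/3*pi*1.3^3 = 9.2028 mm^3
Total V = 95*9.2028 = 874.266 mm^3
PD = 874.266 / 1458 = 0.6

0.6


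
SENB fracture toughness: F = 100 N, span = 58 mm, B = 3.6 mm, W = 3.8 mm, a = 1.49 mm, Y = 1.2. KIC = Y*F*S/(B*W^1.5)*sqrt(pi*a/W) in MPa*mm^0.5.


KIC = 1.2*100*58/(3.6*3.8^1.5)*sqrt(pi*1.49/3.8) = 289.67

289.67


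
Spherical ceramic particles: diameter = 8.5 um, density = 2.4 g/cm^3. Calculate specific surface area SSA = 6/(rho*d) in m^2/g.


SSA = 6 / (2.4 * 8.5) = 0.294 m^2/g

0.294


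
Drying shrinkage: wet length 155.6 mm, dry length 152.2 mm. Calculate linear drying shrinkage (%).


DS = (155.6 - 152.2) / 155.6 * 100 = 2.19%

2.19


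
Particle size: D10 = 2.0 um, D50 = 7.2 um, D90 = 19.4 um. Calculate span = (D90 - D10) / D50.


Span = (19.4 - 2.0) / 7.2 = 17.4 / 7.2 = 2.417

2.417


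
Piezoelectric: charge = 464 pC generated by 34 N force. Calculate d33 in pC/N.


d33 = 464 / 34 = 13.6 pC/N

13.6


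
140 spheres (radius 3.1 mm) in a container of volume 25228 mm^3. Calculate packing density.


V_sphere = 4/3*pi*3.1^3 = 124.7882 mm^3
Total V = 140*124.7882 = 17470.348 mm^3
PD = 17470.348 / 25228 = 0.692

0.692


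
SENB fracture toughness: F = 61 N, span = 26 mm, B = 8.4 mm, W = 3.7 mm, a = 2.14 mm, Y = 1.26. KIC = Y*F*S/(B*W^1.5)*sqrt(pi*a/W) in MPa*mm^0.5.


KIC = 1.26*61*26/(8.4*3.7^1.5)*sqrt(pi*2.14/3.7) = 45.06

45.06


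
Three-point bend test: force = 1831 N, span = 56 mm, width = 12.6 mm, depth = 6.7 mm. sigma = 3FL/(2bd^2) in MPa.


sigma = 3*1831*56/(2*12.6*6.7^2) = 271.9 MPa

271.9


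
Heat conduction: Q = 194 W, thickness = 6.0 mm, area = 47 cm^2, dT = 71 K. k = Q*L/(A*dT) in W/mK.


k = 194*6.0/1000/(47/10000*71) = 3.49 W/mK

3.49


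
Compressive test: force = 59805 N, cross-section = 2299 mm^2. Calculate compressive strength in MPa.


CS = 59805 / 2299 = 26.0 MPa

26.0


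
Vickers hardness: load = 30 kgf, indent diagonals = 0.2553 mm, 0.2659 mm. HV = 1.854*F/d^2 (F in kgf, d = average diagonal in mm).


d_avg = (0.2553+0.2659)/2 = 0.2606 mm
HV = 1.854*30/0.2606^2 = 819

819


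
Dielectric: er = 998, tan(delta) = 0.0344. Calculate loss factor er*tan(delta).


Loss = 998 * 0.0344 = 34.331

34.331


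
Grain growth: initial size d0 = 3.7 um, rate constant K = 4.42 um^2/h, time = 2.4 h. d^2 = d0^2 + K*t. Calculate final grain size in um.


d^2 = 3.7^2 + 4.42*2.4 = 24.298
d = sqrt(24.298) = 4.93 um

4.93


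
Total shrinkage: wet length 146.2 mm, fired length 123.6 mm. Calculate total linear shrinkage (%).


TS = (146.2 - 123.6) / 146.2 * 100 = 15.46%

15.46


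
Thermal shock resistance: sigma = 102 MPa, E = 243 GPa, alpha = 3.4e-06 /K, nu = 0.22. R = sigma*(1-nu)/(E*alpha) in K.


R = 102*(1-0.22)/(243*1000*3.4e-06) = 96 K

96


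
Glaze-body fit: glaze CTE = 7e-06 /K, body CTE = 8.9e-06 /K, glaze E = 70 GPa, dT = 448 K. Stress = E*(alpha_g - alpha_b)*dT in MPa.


Stress = 70*1000*(7e-06 - 8.9e-06)*448 = -59.6 MPa

-59.6


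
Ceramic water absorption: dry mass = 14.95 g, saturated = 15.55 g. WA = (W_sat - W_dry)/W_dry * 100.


WA = (15.55 - 14.95) / 14.95 * 100 = 4.01%

4.01


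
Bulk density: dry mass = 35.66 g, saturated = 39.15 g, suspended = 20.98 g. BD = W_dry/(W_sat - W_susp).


BD = 35.66 / (39.15 - 20.98) = 35.66 / 18.17 = 1.963 g/cm^3

1.963


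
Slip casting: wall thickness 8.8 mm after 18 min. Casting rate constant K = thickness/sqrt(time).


K = 8.8 / sqrt(18) = 8.8 / 4.2426 = 2.074 mm/min^0.5

2.074


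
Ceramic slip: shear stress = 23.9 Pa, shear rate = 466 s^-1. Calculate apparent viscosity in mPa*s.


eta = tau/gamma * 1000 = 23.9/466 * 1000 = 51.3 mPa*s

51.3


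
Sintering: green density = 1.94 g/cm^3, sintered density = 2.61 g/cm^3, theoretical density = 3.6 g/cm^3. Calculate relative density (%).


Relative = 2.61 / 3.6 * 100 = 72.5%

72.5


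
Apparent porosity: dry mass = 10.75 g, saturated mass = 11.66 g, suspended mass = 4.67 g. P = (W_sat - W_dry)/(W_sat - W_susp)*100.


P = (11.66 - 10.75) / (11.66 - 4.67) * 100 = 0.91 / 6.99 * 100 = 13.0%

13.0


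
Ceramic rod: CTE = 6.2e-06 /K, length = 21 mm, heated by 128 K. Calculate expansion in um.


dL = 6.2e-06 * 21 * 128 * 1000 = 16.666 um

16.666


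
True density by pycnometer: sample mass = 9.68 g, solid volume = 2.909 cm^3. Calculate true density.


TD = 9.68 / 2.909 = 3.328 g/cm^3

3.328


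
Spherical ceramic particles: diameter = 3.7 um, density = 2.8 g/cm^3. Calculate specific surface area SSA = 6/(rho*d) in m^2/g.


SSA = 6 / (2.8 * 3.7) = 0.579 m^2/g

0.579


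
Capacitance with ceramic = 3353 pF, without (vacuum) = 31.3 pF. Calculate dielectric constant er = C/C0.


er = 3353 / 31.3 = 107.12

107.12


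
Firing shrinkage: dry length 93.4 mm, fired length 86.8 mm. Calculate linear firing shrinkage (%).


FS = (93.4 - 86.8) / 93.4 * 100 = 7.07%

7.07


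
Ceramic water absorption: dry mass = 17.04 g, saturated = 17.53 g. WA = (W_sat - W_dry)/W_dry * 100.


WA = (17.53 - 17.04) / 17.04 * 100 = 2.88%

2.88


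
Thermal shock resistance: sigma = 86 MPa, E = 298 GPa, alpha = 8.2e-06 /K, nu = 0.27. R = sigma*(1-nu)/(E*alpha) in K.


R = 86*(1-0.27)/(298*1000*8.2e-06) = 26 K

26


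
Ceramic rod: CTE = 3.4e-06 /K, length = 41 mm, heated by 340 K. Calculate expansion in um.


dL = 3.4e-06 * 41 * 340 * 1000 = 47.396 um

47.396


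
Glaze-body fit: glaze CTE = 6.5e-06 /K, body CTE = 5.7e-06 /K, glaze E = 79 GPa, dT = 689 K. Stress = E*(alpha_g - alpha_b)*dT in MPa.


Stress = 79*1000*(6.5e-06 - 5.7e-06)*689 = 43.5 MPa

43.5


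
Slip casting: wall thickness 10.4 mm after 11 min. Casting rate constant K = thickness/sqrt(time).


K = 10.4 / sqrt(11) = 10.4 / 3.3166 = 3.136 mm/min^0.5

3.136


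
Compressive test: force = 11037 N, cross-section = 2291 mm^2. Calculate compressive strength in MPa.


CS = 11037 / 2291 = 4.8 MPa

4.8


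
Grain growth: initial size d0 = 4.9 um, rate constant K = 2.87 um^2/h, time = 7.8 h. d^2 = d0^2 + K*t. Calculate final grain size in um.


d^2 = 4.9^2 + 2.87*7.8 = 46.396
d = sqrt(46.396) = 6.81 um

6.81


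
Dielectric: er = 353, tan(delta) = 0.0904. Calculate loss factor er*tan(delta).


Loss = 353 * 0.0904 = 31.911

31.911


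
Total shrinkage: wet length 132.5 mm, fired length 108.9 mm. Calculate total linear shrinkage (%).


TS = (132.5 - 108.9) / 132.5 * 100 = 17.81%

17.81


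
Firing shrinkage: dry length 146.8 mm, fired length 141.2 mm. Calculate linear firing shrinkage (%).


FS = (146.8 - 141.2) / 146.8 * 100 = 3.81%

3.81


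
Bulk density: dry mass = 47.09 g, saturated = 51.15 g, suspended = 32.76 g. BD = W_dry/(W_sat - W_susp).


BD = 47.09 / (51.15 - 32.76) = 47.09 / 18.39 = 2.561 g/cm^3

2.561


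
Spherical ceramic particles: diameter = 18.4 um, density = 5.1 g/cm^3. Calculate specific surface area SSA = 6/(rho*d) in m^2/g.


SSA = 6 / (5.1 * 18.4) = 0.064 m^2/g

0.064


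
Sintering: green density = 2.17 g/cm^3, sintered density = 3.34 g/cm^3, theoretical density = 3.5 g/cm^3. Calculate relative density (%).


Relative = 3.34 / 3.5 * 100 = 95.4%

95.4


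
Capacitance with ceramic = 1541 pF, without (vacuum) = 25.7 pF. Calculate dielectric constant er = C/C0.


er = 1541 / 25.7 = 59.96

59.96


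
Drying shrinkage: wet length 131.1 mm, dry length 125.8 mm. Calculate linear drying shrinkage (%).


DS = (131.1 - 125.8) / 131.1 * 100 = 4.04%

4.04


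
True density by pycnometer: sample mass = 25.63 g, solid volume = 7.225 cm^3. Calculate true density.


TD = 25.63 / 7.225 = 3.547 g/cm^3

3.547


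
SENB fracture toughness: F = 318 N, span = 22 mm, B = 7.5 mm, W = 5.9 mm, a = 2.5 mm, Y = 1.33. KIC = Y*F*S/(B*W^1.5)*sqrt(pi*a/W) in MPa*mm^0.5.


KIC = 1.33*318*22/(7.5*5.9^1.5)*sqrt(pi*2.5/5.9) = 99.88

99.88


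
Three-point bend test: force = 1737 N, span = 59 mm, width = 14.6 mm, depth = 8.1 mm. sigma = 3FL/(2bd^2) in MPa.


sigma = 3*1737*59/(2*14.6*8.1^2) = 160.5 MPa

160.5


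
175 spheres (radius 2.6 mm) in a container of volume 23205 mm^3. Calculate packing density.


V_sphere = 4/3*pi*2.6^3 = 73.6222 mm^3
Total V = 175*73.6222 = 12883.885 mm^3
PD = 12883.885 / 23205 = 0.555

0.555


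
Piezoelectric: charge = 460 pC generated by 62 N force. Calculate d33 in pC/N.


d33 = 460 / 62 = 7.4 pC/N

7.4


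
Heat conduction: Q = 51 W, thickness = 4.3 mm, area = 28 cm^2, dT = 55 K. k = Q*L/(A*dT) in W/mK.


k = 51*4.3/1000/(28/10000*55) = 1.42 W/mK

1.42


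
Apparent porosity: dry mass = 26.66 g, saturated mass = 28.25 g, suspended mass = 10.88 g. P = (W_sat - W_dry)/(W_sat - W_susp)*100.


P = (28.25 - 26.66) / (28.25 - 10.88) * 100 = 1.59 / 17.37 * 100 = 9.2%

9.2


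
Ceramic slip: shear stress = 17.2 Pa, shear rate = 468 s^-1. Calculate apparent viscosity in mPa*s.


eta = tau/gamma * 1000 = 17.2/468 * 1000 = 36.8 mPa*s

36.8
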